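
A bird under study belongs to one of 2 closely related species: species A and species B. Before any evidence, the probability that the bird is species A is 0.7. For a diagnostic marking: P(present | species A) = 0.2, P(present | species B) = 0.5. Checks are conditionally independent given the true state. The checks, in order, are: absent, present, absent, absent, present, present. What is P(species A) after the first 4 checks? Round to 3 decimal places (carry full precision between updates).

Apply Bayes' rule sequentially, carrying P(species A) forward.
After 'absent': P(species A) = 0.8·0.7000 / (0.8·0.7000 + 0.5·0.3000) ≈ 0.7887
After 'present': P(species A) = 0.2·0.7887 / (0.2·0.7887 + 0.5·0.2113) ≈ 0.5989
After 'absent': P(species A) = 0.8·0.5989 / (0.8·0.5989 + 0.5·0.4011) ≈ 0.7050
After 'absent': P(species A) = 0.8·0.7050 / (0.8·0.7050 + 0.5·0.2950) ≈ 0.7927

0.793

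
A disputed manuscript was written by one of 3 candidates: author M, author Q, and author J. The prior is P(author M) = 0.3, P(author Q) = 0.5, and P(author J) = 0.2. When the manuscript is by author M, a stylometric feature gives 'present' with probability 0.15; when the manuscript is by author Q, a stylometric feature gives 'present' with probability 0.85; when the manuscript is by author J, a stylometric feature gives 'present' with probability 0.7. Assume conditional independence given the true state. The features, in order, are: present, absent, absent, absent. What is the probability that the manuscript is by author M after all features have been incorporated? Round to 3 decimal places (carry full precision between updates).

0.841

After 'present': normaliser = 0.15·0.3000 + 0.85·0.5000 + 0.7·0.2000; P(author M) ≈ 0.0738, P(author Q) ≈ 0.6967, P(author J) ≈ 0.2295
After 'absent': normaliser = 0.85·0.0738 + 0.15·0.6967 + 0.3·0.2295; P(author M) ≈ 0.2656, P(author Q) ≈ 0.4427, P(author J) ≈ 0.2917
After 'absent': normaliser = 0.85·0.2656 + 0.15·0.4427 + 0.3·0.2917; P(author M) ≈ 0.5947, P(author Q) ≈ 0.1749, P(author J) ≈ 0.2305
After 'absent': normaliser = 0.85·0.5947 + 0.15·0.1749 + 0.3·0.2305; P(author M) ≈ 0.8413, P(author Q) ≈ 0.0437, P(author J) ≈ 0.1151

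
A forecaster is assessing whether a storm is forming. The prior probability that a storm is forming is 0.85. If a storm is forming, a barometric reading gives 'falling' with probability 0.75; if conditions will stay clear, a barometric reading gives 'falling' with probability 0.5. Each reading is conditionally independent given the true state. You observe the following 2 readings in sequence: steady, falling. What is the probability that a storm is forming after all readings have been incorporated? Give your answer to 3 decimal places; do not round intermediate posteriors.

0.810

After 'steady': P(storm) = 0.25·0.8500 / (0.25·0.8500 + 0.5·0.1500) ≈ 0.7391
After 'falling': P(storm) = 0.75·0.7391 / (0.75·0.7391 + 0.5·0.2609) ≈ 0.8095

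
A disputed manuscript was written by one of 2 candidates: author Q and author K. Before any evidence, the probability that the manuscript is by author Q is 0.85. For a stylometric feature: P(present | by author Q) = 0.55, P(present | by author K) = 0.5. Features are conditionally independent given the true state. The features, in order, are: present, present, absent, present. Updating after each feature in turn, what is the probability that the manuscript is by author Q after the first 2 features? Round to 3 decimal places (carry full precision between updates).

0.873

After 'present': P(author Q) = 0.55·0.8500 / (0.55·0.8500 + 0.5·0.1500) ≈ 0.8618
After 'present': P(author Q) = 0.55·0.8618 / (0.55·0.8618 + 0.5·0.1382) ≈ 0.8727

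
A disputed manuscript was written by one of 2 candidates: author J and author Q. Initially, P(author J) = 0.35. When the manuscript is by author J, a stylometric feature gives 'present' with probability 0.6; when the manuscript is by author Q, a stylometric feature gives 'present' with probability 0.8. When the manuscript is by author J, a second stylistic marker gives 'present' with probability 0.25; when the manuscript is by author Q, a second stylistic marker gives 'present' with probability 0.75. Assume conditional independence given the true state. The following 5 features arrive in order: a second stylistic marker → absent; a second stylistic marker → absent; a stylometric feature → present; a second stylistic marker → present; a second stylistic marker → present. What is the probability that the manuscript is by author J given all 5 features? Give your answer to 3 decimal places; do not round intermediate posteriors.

0.288

After a second stylistic marker='absent': P(author J) = 0.75·0.3500 / (0.75·0.3500 + 0.25·0.6500) ≈ 0.6176
After a second stylistic marker='absent': P(author J) = 0.75·0.6176 / (0.75·0.6176 + 0.25·0.3824) ≈ 0.8289
After a stylometric feature='present': P(author J) = 0.6·0.8289 / (0.6·0.8289 + 0.8·0.1711) ≈ 0.7842
After a second stylistic marker='present': P(author J) = 0.25·0.7842 / (0.25·0.7842 + 0.75·0.2158) ≈ 0.5478
After a second stylistic marker='present': P(author J) = 0.25·0.5478 / (0.25·0.5478 + 0.75·0.4522) ≈ 0.2877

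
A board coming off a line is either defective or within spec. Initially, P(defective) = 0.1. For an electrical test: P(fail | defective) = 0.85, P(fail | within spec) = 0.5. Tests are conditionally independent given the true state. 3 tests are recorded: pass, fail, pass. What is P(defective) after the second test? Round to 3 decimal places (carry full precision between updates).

Each posterior becomes the prior for the next update.
After 'pass': P(defective) = 0.15·0.1000 / (0.15·0.1000 + 0.5·0.9000) ≈ 0.0323
After 'fail': P(defective) = 0.85·0.0323 / (0.85·0.0323 + 0.5·0.9677) ≈ 0.0536

0.054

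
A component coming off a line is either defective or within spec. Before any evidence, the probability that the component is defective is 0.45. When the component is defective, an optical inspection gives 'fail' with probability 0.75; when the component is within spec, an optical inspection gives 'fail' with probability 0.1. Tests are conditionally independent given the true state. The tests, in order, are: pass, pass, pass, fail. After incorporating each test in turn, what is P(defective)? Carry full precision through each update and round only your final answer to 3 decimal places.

Apply Bayes' rule sequentially, carrying P(defective) forward.
After 'pass': P(defective) = 0.25·0.4500 / (0.25·0.4500 + 0.9·0.5500) ≈ 0.1852
After 'pass': P(defective) = 0.25·0.1852 / (0.25·0.1852 + 0.9·0.8148) ≈ 0.0594
After 'pass': P(defective) = 0.25·0.0594 / (0.25·0.0594 + 0.9·0.9406) ≈ 0.0172
After 'fail': P(defective) = 0.75·0.0172 / (0.75·0.0172 + 0.1·0.9828) ≈ 0.1162

0.116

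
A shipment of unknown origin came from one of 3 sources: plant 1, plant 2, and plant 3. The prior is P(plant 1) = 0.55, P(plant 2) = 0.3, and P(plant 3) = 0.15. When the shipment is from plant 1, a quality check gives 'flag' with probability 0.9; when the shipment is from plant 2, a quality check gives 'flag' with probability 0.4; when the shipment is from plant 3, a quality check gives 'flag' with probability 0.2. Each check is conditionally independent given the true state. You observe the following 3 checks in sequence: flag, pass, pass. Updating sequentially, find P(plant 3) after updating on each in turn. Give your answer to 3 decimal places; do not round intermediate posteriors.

0.285

After 'flag': normaliser = 0.9·0.5500 + 0.4·0.3000 + 0.2·0.1500; P(plant 1) ≈ 0.7674, P(plant 2) ≈ 0.1860, P(plant 3) ≈ 0.0465
After 'pass': normaliser = 0.1·0.7674 + 0.6·0.1860 + 0.8·0.0465; P(plant 1) ≈ 0.3402, P(plant 2) ≈ 0.4948, P(plant 3) ≈ 0.1649
After 'pass': normaliser = 0.1·0.3402 + 0.6·0.4948 + 0.8·0.1649; P(plant 1) ≈ 0.0735, P(plant 2) ≈ 0.6414, P(plant 3) ≈ 0.2851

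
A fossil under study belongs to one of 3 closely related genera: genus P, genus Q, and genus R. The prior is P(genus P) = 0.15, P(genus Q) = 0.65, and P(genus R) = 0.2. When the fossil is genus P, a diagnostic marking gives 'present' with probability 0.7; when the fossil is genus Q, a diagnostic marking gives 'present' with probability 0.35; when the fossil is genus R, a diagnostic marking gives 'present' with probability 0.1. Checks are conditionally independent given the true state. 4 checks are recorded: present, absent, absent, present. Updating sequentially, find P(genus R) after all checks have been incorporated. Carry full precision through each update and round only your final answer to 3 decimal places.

After 'present': normaliser = 0.7·0.1500 + 0.35·0.6500 + 0.1·0.2000; P(genus P) ≈ 0.2979, P(genus Q) ≈ 0.6454, P(genus R) ≈ 0.0567
After 'absent': normaliser = 0.3·0.2979 + 0.65·0.6454 + 0.9·0.0567; P(genus P) ≈ 0.1596, P(genus Q) ≈ 0.7492, P(genus R) ≈ 0.0912
After 'absent': normaliser = 0.3·0.1596 + 0.65·0.7492 + 0.9·0.0912; P(genus P) ≈ 0.0776, P(genus Q) ≈ 0.7894, P(genus R) ≈ 0.1330
After 'present': normaliser = 0.7·0.0776 + 0.35·0.7894 + 0.1·0.1330; P(genus P) ≈ 0.1580, P(genus Q) ≈ 0.8034, P(genus R) ≈ 0.0387

0.039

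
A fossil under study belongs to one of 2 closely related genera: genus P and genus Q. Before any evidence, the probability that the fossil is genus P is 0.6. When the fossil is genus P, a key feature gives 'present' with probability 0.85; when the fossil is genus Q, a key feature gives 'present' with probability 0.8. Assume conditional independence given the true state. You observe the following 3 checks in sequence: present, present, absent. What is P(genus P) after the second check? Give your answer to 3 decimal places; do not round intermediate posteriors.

After 'present': P(genus P) = 0.85·0.6000 / (0.85·0.6000 + 0.8·0.4000) ≈ 0.6145
After 'present': P(genus P) = 0.85·0.6145 / (0.85·0.6145 + 0.8·0.3855) ≈ 0.6287

0.629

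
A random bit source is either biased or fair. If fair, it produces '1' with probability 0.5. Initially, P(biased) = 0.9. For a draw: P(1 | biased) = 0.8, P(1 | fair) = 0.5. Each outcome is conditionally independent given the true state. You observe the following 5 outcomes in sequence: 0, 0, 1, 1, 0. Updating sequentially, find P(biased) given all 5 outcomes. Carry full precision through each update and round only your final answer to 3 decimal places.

Each posterior becomes the prior for the next update.
After '0': P(biased) = 0.2·0.9000 / (0.2·0.9000 + 0.5·0.1000) ≈ 0.7826
After '0': P(biased) = 0.2·0.7826 / (0.2·0.7826 + 0.5·0.2174) ≈ 0.5902
After '1': P(biased) = 0.8·0.5902 / (0.8·0.5902 + 0.5·0.4098) ≈ 0.6973
After '1': P(biased) = 0.8·0.6973 / (0.8·0.6973 + 0.5·0.3027) ≈ 0.7866
After '0': P(biased) = 0.2·0.7866 / (0.2·0.7866 + 0.5·0.2134) ≈ 0.5959

0.596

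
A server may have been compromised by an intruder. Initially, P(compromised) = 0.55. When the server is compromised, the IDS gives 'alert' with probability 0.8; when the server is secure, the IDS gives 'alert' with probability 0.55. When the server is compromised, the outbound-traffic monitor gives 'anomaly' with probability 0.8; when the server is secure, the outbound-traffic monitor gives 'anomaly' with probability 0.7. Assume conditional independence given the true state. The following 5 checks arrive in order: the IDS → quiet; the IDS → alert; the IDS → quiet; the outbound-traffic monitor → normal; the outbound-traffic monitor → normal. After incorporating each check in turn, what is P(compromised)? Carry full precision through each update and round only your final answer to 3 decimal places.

0.135

After the IDS='quiet': P(compromised) = 0.2·0.5500 / (0.2·0.5500 + 0.45·0.4500) ≈ 0.3520
After the IDS='alert': P(compromised) = 0.8·0.3520 / (0.8·0.3520 + 0.55·0.6480) ≈ 0.4414
After the IDS='quiet': P(compromised) = 0.2·0.4414 / (0.2·0.4414 + 0.45·0.5586) ≈ 0.2599
After the outbound-traffic monitor='normal': P(compromised) = 0.2·0.2599 / (0.2·0.2599 + 0.3·0.7401) ≈ 0.1897
After the outbound-traffic monitor='normal': P(compromised) = 0.2·0.1897 / (0.2·0.1897 + 0.3·0.8103) ≈ 0.1350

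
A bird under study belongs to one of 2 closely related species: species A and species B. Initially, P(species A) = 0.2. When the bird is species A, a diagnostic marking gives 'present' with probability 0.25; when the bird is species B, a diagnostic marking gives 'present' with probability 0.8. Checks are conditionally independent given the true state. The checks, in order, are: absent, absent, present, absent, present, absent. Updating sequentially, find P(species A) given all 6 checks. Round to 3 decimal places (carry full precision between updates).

After 'absent': P(species A) = 0.75·0.2000 / (0.75·0.2000 + 0.2·0.8000) ≈ 0.4839
After 'absent': P(species A) = 0.75·0.4839 / (0.75·0.4839 + 0.2·0.5161) ≈ 0.7785
After 'present': P(species A) = 0.25·0.7785 / (0.25·0.7785 + 0.8·0.2215) ≈ 0.5235
After 'absent': P(species A) = 0.75·0.5235 / (0.75·0.5235 + 0.2·0.4765) ≈ 0.8047
After 'present': P(species A) = 0.25·0.8047 / (0.25·0.8047 + 0.8·0.1953) ≈ 0.5628
After 'absent': P(species A) = 0.75·0.5628 / (0.75·0.5628 + 0.2·0.4372) ≈ 0.8284

0.828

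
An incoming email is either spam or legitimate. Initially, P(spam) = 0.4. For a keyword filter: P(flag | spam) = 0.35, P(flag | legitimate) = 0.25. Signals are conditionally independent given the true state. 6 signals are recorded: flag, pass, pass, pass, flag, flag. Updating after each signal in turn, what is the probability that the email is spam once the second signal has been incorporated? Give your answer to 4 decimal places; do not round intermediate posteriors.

0.4472

After 'flag': P(spam) = 0.35·0.4000 / (0.35·0.4000 + 0.25·0.6000) ≈ 0.4828
After 'pass': P(spam) = 0.65·0.4828 / (0.65·0.4828 + 0.75·0.5172) ≈ 0.4472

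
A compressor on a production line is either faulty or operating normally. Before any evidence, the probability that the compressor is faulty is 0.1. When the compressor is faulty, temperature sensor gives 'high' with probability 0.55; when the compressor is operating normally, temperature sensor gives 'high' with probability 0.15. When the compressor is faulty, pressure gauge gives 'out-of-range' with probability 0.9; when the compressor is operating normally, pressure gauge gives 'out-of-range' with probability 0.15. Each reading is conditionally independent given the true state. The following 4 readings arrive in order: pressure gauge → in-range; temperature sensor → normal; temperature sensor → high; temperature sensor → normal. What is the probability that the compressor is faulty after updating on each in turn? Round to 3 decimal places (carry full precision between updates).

0.013

Apply Bayes' rule sequentially, carrying P(faulty) forward.
After pressure gauge='in-range': P(faulty) = 0.1·0.1000 / (0.1·0.1000 + 0.85·0.9000) ≈ 0.0129
After temperature sensor='normal': P(faulty) = 0.45·0.0129 / (0.45·0.0129 + 0.85·0.9871) ≈ 0.0069
After temperature sensor='high': P(faulty) = 0.55·0.0069 / (0.55·0.0069 + 0.15·0.9931) ≈ 0.0247
After temperature sensor='normal': P(faulty) = 0.45·0.0247 / (0.45·0.0247 + 0.85·0.9753) ≈ 0.0133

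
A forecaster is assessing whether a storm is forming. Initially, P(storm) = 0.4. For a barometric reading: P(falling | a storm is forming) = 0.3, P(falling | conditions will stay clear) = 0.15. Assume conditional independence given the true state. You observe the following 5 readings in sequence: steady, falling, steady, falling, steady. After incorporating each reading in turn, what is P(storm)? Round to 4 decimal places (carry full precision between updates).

0.5983

After 'steady': P(storm) = 0.7·0.4000 / (0.7·0.4000 + 0.85·0.6000) ≈ 0.3544
After 'falling': P(storm) = 0.3·0.3544 / (0.3·0.3544 + 0.15·0.6456) ≈ 0.5234
After 'steady': P(storm) = 0.7·0.5234 / (0.7·0.5234 + 0.85·0.4766) ≈ 0.4749
After 'falling': P(storm) = 0.3·0.4749 / (0.3·0.4749 + 0.15·0.5251) ≈ 0.6439
After 'steady': P(storm) = 0.7·0.6439 / (0.7·0.6439 + 0.85·0.3561) ≈ 0.5983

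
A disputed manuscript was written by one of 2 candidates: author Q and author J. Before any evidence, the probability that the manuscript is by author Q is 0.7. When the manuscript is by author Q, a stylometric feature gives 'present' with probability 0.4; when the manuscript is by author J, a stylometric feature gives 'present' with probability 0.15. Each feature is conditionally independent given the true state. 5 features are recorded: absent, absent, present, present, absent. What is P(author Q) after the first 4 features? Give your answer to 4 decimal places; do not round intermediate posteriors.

After 'absent': P(author Q) = 0.6·0.7000 / (0.6·0.7000 + 0.85·0.3000) ≈ 0.6222
After 'absent': P(author Q) = 0.6·0.6222 / (0.6·0.6222 + 0.85·0.3778) ≈ 0.5376
After 'present': P(author Q) = 0.4·0.5376 / (0.4·0.5376 + 0.15·0.4624) ≈ 0.7561
After 'present': P(author Q) = 0.4·0.7561 / (0.4·0.7561 + 0.15·0.2439) ≈ 0.8921

0.8921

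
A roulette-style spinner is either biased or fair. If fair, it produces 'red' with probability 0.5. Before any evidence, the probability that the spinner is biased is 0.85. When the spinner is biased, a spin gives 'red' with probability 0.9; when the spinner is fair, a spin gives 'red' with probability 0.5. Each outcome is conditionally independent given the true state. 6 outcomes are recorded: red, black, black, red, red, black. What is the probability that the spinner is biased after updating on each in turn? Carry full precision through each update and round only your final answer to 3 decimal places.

0.209

After 'red': P(biased) = 0.9·0.8500 / (0.9·0.8500 + 0.5·0.1500) ≈ 0.9107
After 'black': P(biased) = 0.1·0.9107 / (0.1·0.9107 + 0.5·0.0893) ≈ 0.6711
After 'black': P(biased) = 0.1·0.6711 / (0.1·0.6711 + 0.5·0.3289) ≈ 0.2898
After 'red': P(biased) = 0.9·0.2898 / (0.9·0.2898 + 0.5·0.7102) ≈ 0.4234
After 'red': P(biased) = 0.9·0.4234 / (0.9·0.4234 + 0.5·0.5766) ≈ 0.5693
After 'black': P(biased) = 0.1·0.5693 / (0.1·0.5693 + 0.5·0.4307) ≈ 0.2091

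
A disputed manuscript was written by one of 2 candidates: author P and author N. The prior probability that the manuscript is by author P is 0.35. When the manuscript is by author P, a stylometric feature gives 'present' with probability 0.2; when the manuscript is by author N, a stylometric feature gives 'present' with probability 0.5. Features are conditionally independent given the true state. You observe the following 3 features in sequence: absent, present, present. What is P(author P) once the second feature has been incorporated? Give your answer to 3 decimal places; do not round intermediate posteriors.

0.256

After 'absent': P(author P) = 0.8·0.3500 / (0.8·0.3500 + 0.5·0.6500) ≈ 0.4628
After 'present': P(author P) = 0.2·0.4628 / (0.2·0.4628 + 0.5·0.5372) ≈ 0.2563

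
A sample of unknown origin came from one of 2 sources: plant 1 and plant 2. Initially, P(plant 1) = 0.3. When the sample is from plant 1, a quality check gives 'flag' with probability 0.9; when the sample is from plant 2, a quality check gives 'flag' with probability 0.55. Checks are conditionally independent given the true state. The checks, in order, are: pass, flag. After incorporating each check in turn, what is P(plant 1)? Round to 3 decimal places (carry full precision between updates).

After 'pass': P(plant 1) = 0.1·0.3000 / (0.1·0.3000 + 0.45·0.7000) ≈ 0.0870
After 'flag': P(plant 1) = 0.9·0.0870 / (0.9·0.0870 + 0.55·0.9130) ≈ 0.1348

0.135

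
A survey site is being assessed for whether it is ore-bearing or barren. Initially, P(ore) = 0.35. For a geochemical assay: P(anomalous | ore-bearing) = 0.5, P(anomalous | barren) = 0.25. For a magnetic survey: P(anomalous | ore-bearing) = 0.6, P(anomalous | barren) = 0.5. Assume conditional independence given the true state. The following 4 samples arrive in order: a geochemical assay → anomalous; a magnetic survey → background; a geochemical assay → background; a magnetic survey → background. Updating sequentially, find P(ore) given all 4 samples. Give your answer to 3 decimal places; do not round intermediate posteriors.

0.315

Each posterior becomes the prior for the next update.
After a geochemical assay='anomalous': P(ore) = 0.5·0.3500 / (0.5·0.3500 + 0.25·0.6500) ≈ 0.5185
After a magnetic survey='background': P(ore) = 0.4·0.5185 / (0.4·0.5185 + 0.5·0.4815) ≈ 0.4628
After a geochemical assay='background': P(ore) = 0.5·0.4628 / (0.5·0.4628 + 0.75·0.5372) ≈ 0.3648
After a magnetic survey='background': P(ore) = 0.4·0.3648 / (0.4·0.3648 + 0.5·0.6352) ≈ 0.3148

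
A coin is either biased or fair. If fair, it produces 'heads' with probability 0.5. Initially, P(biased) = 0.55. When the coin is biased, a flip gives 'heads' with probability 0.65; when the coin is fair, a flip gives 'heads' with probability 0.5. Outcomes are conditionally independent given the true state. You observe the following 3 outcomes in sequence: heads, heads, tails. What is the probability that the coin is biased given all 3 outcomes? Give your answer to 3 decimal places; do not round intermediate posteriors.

0.591

After 'heads': P(biased) = 0.65·0.5500 / (0.65·0.5500 + 0.5·0.4500) ≈ 0.6137
After 'heads': P(biased) = 0.65·0.6137 / (0.65·0.6137 + 0.5·0.3863) ≈ 0.6738
After 'tails': P(biased) = 0.35·0.6738 / (0.35·0.6738 + 0.5·0.3262) ≈ 0.5912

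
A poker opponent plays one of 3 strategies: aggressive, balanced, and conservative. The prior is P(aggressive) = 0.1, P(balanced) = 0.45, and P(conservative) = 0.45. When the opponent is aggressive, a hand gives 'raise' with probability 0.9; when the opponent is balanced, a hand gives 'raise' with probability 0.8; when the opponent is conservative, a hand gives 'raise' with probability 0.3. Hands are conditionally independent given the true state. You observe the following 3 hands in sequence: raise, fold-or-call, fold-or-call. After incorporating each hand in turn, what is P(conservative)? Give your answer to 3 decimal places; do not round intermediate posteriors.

0.812

Apply Bayes' rule sequentially, carrying P(conservative) forward.
After 'raise': normaliser = 0.9·0.1000 + 0.8·0.4500 + 0.3·0.4500; P(aggressive) ≈ 0.1538, P(balanced) ≈ 0.6154, P(conservative) ≈ 0.2308
After 'fold-or-call': normaliser = 0.1·0.1538 + 0.2·0.6154 + 0.7·0.2308; P(aggressive) ≈ 0.0513, P(balanced) ≈ 0.4103, P(conservative) ≈ 0.5385
After 'fold-or-call': normaliser = 0.1·0.0513 + 0.2·0.4103 + 0.7·0.5385; P(aggressive) ≈ 0.0110, P(balanced) ≈ 0.1768, P(conservative) ≈ 0.8122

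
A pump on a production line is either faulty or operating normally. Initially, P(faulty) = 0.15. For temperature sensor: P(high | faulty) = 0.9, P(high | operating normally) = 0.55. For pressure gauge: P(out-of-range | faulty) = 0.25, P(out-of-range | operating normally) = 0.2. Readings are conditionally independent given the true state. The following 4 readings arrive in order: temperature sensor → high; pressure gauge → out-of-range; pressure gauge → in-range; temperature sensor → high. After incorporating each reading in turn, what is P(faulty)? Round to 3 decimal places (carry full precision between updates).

0.356

After temperature sensor='high': P(faulty) = 0.9·0.1500 / (0.9·0.1500 + 0.55·0.8500) ≈ 0.2241
After pressure gauge='out-of-range': P(faulty) = 0.25·0.2241 / (0.25·0.2241 + 0.2·0.7759) ≈ 0.2652
After pressure gauge='in-range': P(faulty) = 0.75·0.2652 / (0.75·0.2652 + 0.8·0.7348) ≈ 0.2528
After temperature sensor='high': P(faulty) = 0.9·0.2528 / (0.9·0.2528 + 0.55·0.7472) ≈ 0.3564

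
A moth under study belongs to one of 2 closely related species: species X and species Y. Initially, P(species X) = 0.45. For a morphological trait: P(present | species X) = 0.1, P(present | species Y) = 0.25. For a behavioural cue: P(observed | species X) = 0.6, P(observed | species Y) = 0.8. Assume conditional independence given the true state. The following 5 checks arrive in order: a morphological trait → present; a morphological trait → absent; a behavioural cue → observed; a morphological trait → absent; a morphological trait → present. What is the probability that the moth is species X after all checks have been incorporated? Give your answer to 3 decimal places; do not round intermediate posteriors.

After a morphological trait='present': P(species X) = 0.1·0.4500 / (0.1·0.4500 + 0.25·0.5500) ≈ 0.2466
After a morphological trait='absent': P(species X) = 0.9·0.2466 / (0.9·0.2466 + 0.75·0.7534) ≈ 0.2820
After a behavioural cue='observed': P(species X) = 0.6·0.2820 / (0.6·0.2820 + 0.8·0.7180) ≈ 0.2275
After a morphological trait='absent': P(species X) = 0.9·0.2275 / (0.9·0.2275 + 0.75·0.7725) ≈ 0.2611
After a morphological trait='present': P(species X) = 0.1·0.2611 / (0.1·0.2611 + 0.25·0.7389) ≈ 0.1239

0.124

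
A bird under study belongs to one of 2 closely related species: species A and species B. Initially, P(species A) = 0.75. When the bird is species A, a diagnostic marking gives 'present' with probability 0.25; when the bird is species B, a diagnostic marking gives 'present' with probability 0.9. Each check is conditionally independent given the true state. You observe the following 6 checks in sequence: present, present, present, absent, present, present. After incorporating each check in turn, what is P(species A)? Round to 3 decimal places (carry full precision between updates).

Each posterior becomes the prior for the next update.
After 'present': P(species A) = 0.25·0.7500 / (0.25·0.7500 + 0.9·0.2500) ≈ 0.4545
After 'present': P(species A) = 0.25·0.4545 / (0.25·0.4545 + 0.9·0.5455) ≈ 0.1880
After 'present': P(species A) = 0.25·0.1880 / (0.25·0.1880 + 0.9·0.8120) ≈ 0.0604
After 'absent': P(species A) = 0.75·0.0604 / (0.75·0.0604 + 0.1·0.9396) ≈ 0.3254
After 'present': P(species A) = 0.25·0.3254 / (0.25·0.3254 + 0.9·0.6746) ≈ 0.1181
After 'present': P(species A) = 0.25·0.1181 / (0.25·0.1181 + 0.9·0.8819) ≈ 0.0359

0.036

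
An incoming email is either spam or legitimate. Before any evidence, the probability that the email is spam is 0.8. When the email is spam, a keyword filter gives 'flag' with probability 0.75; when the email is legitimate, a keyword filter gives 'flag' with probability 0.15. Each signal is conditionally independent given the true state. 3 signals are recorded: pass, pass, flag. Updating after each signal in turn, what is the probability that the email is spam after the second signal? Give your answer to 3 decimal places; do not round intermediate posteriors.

0.257

Apply Bayes' rule sequentially, carrying P(spam) forward.
After 'pass': P(spam) = 0.25·0.8000 / (0.25·0.8000 + 0.85·0.2000) ≈ 0.5405
After 'pass': P(spam) = 0.25·0.5405 / (0.25·0.5405 + 0.85·0.4595) ≈ 0.2571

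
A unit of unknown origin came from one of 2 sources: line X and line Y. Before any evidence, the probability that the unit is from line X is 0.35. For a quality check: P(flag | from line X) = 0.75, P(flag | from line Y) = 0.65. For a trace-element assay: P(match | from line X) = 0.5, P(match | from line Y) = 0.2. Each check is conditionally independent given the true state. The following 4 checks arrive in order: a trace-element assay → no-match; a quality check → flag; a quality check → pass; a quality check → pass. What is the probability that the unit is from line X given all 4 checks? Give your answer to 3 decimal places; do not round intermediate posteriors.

0.165

After a trace-element assay='no-match': P(line X) = 0.5·0.3500 / (0.5·0.3500 + 0.8·0.6500) ≈ 0.2518
After a quality check='flag': P(line X) = 0.75·0.2518 / (0.75·0.2518 + 0.65·0.7482) ≈ 0.2797
After a quality check='pass': P(line X) = 0.25·0.2797 / (0.25·0.2797 + 0.35·0.7203) ≈ 0.2171
After a quality check='pass': P(line X) = 0.25·0.2171 / (0.25·0.2171 + 0.35·0.7829) ≈ 0.1654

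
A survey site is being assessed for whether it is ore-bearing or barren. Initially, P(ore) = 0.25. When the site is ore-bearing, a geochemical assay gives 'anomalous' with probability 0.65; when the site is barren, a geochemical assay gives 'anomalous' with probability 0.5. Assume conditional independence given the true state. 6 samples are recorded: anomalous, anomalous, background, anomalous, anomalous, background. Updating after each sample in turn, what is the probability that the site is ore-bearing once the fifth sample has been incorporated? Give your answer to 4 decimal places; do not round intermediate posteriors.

After 'anomalous': P(ore) = 0.65·0.2500 / (0.65·0.2500 + 0.5·0.7500) ≈ 0.3023
After 'anomalous': P(ore) = 0.65·0.3023 / (0.65·0.3023 + 0.5·0.6977) ≈ 0.3603
After 'background': P(ore) = 0.35·0.3603 / (0.35·0.3603 + 0.5·0.6397) ≈ 0.2828
After 'anomalous': P(ore) = 0.65·0.2828 / (0.65·0.2828 + 0.5·0.7172) ≈ 0.3389
After 'anomalous': P(ore) = 0.65·0.3389 / (0.65·0.3389 + 0.5·0.6611) ≈ 0.3999

0.3999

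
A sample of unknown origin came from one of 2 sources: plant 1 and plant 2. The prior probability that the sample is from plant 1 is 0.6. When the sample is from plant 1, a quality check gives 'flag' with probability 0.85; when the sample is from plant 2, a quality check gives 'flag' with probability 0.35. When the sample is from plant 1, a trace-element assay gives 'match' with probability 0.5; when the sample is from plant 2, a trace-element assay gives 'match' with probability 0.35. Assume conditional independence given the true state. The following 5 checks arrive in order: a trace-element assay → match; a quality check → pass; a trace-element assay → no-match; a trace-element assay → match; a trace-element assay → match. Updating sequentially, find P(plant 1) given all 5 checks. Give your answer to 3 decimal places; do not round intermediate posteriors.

0.437

After a trace-element assay='match': P(plant 1) = 0.5·0.6000 / (0.5·0.6000 + 0.35·0.4000) ≈ 0.6818
After a quality check='pass': P(plant 1) = 0.15·0.6818 / (0.15·0.6818 + 0.65·0.3182) ≈ 0.3309
After a trace-element assay='no-match': P(plant 1) = 0.5·0.3309 / (0.5·0.3309 + 0.65·0.6691) ≈ 0.2756
After a trace-element assay='match': P(plant 1) = 0.5·0.2756 / (0.5·0.2756 + 0.35·0.7244) ≈ 0.3521
After a trace-element assay='match': P(plant 1) = 0.5·0.3521 / (0.5·0.3521 + 0.35·0.6479) ≈ 0.4370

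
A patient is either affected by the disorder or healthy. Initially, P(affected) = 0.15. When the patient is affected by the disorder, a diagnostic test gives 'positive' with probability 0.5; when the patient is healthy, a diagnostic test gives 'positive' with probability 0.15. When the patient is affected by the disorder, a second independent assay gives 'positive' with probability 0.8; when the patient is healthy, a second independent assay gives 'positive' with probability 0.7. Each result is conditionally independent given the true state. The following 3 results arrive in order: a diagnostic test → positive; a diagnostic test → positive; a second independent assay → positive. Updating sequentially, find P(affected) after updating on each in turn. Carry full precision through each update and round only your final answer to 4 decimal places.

0.6914

After a diagnostic test='positive': P(affected) = 0.5·0.1500 / (0.5·0.1500 + 0.15·0.8500) ≈ 0.3704
After a diagnostic test='positive': P(affected) = 0.5·0.3704 / (0.5·0.3704 + 0.15·0.6296) ≈ 0.6623
After a second independent assay='positive': P(affected) = 0.8·0.6623 / (0.8·0.6623 + 0.7·0.3377) ≈ 0.6914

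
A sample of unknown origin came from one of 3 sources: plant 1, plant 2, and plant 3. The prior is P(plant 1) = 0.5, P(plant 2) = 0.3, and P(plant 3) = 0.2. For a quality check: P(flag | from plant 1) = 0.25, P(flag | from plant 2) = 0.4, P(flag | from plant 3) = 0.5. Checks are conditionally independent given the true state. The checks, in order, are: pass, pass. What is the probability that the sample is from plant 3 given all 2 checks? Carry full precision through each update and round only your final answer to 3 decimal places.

After 'pass': normaliser = 0.75·0.5000 + 0.6·0.3000 + 0.5·0.2000; P(plant 1) ≈ 0.5725, P(plant 2) ≈ 0.2748, P(plant 3) ≈ 0.1527
After 'pass': normaliser = 0.75·0.5725 + 0.6·0.2748 + 0.5·0.1527; P(plant 1) ≈ 0.6403, P(plant 2) ≈ 0.2459, P(plant 3) ≈ 0.1138

0.114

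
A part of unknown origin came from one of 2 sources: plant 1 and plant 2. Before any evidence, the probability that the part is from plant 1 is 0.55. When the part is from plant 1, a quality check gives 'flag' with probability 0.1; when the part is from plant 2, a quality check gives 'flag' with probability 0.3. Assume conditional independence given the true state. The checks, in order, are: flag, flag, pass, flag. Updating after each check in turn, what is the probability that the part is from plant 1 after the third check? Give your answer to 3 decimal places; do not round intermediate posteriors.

0.149

After 'flag': P(plant 1) = 0.1·0.5500 / (0.1·0.5500 + 0.3·0.4500) ≈ 0.2895
After 'flag': P(plant 1) = 0.1·0.2895 / (0.1·0.2895 + 0.3·0.7105) ≈ 0.1196
After 'pass': P(plant 1) = 0.9·0.1196 / (0.9·0.1196 + 0.7·0.8804) ≈ 0.1486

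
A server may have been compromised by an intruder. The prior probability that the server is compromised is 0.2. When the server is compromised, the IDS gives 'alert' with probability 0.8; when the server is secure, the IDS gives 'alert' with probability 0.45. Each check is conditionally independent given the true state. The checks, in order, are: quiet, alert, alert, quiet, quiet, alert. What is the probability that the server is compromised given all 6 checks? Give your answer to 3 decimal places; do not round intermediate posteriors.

After 'quiet': P(compromised) = 0.2·0.2000 / (0.2·0.2000 + 0.55·0.8000) ≈ 0.0833
After 'alert': P(compromised) = 0.8·0.0833 / (0.8·0.0833 + 0.45·0.9167) ≈ 0.1391
After 'alert': P(compromised) = 0.8·0.1391 / (0.8·0.1391 + 0.45·0.8609) ≈ 0.2232
After 'quiet': P(compromised) = 0.2·0.2232 / (0.2·0.2232 + 0.55·0.7768) ≈ 0.0946
After 'quiet': P(compromised) = 0.2·0.0946 / (0.2·0.0946 + 0.55·0.9054) ≈ 0.0366
After 'alert': P(compromised) = 0.8·0.0366 / (0.8·0.0366 + 0.45·0.9634) ≈ 0.0633

0.063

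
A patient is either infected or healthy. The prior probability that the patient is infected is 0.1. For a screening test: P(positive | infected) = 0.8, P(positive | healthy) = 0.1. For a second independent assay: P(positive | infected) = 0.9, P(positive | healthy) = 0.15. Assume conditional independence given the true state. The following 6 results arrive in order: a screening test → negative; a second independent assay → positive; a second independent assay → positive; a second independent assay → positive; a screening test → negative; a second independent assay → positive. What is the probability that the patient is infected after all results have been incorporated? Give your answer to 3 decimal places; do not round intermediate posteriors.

0.877

After a screening test='negative': P(infected) = 0.2·0.1000 / (0.2·0.1000 + 0.9·0.9000) ≈ 0.0241
After a second independent assay='positive': P(infected) = 0.9·0.0241 / (0.9·0.0241 + 0.15·0.9759) ≈ 0.1290
After a second independent assay='positive': P(infected) = 0.9·0.1290 / (0.9·0.1290 + 0.15·0.8710) ≈ 0.4706
After a second independent assay='positive': P(infected) = 0.9·0.4706 / (0.9·0.4706 + 0.15·0.5294) ≈ 0.8421
After a screening test='negative': P(infected) = 0.2·0.8421 / (0.2·0.8421 + 0.9·0.1579) ≈ 0.5424
After a second independent assay='positive': P(infected) = 0.9·0.5424 / (0.9·0.5424 + 0.15·0.4576) ≈ 0.8767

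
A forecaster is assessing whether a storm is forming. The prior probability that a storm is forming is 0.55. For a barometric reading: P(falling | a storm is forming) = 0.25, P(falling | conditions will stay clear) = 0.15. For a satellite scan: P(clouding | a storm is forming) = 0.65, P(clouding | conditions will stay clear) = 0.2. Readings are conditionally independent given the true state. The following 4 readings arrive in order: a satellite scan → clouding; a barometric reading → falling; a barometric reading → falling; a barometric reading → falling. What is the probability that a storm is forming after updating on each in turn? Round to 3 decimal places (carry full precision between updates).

0.948

After a satellite scan='clouding': P(storm) = 0.65·0.5500 / (0.65·0.5500 + 0.2·0.4500) ≈ 0.7989
After a barometric reading='falling': P(storm) = 0.25·0.7989 / (0.25·0.7989 + 0.15·0.2011) ≈ 0.8688
After a barometric reading='falling': P(storm) = 0.25·0.8688 / (0.25·0.8688 + 0.15·0.1312) ≈ 0.9169
After a barometric reading='falling': P(storm) = 0.25·0.9169 / (0.25·0.9169 + 0.15·0.0831) ≈ 0.9484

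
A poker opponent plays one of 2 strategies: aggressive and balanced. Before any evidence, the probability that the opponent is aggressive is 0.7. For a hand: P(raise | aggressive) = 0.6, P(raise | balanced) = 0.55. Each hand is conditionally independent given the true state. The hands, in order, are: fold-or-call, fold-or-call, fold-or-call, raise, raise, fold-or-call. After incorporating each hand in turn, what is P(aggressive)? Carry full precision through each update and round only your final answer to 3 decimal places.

0.634

After 'fold-or-call': P(aggressive) = 0.4·0.7000 / (0.4·0.7000 + 0.45·0.3000) ≈ 0.6747
After 'fold-or-call': P(aggressive) = 0.4·0.6747 / (0.4·0.6747 + 0.45·0.3253) ≈ 0.6483
After 'fold-or-call': P(aggressive) = 0.4·0.6483 / (0.4·0.6483 + 0.45·0.3517) ≈ 0.6210
After 'raise': P(aggressive) = 0.6·0.6210 / (0.6·0.6210 + 0.55·0.3790) ≈ 0.6413
After 'raise': P(aggressive) = 0.6·0.6413 / (0.6·0.6413 + 0.55·0.3587) ≈ 0.6610
After 'fold-or-call': P(aggressive) = 0.4·0.6610 / (0.4·0.6610 + 0.45·0.3390) ≈ 0.6342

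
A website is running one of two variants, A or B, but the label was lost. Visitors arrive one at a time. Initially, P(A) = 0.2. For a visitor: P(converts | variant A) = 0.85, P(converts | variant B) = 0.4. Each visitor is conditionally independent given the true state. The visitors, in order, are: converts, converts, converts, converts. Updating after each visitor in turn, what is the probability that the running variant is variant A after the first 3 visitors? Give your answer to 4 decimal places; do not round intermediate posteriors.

0.7058

After 'converts': P(A) = 0.85·0.2000 / (0.85·0.2000 + 0.4·0.8000) ≈ 0.3469
After 'converts': P(A) = 0.85·0.3469 / (0.85·0.3469 + 0.4·0.6531) ≈ 0.5303
After 'converts': P(A) = 0.85·0.5303 / (0.85·0.5303 + 0.4·0.4697) ≈ 0.7058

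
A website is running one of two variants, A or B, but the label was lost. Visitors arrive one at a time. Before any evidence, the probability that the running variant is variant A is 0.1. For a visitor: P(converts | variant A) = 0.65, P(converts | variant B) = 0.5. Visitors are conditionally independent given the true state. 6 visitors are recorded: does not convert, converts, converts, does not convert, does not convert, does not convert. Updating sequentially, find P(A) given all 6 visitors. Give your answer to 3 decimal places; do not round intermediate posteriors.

After 'does not convert': P(A) = 0.35·0.1000 / (0.35·0.1000 + 0.5·0.9000) ≈ 0.0722
After 'converts': P(A) = 0.65·0.0722 / (0.65·0.0722 + 0.5·0.9278) ≈ 0.0918
After 'converts': P(A) = 0.65·0.0918 / (0.65·0.0918 + 0.5·0.9082) ≈ 0.1162
After 'does not convert': P(A) = 0.35·0.1162 / (0.35·0.1162 + 0.5·0.8838) ≈ 0.0843
After 'does not convert': P(A) = 0.35·0.0843 / (0.35·0.0843 + 0.5·0.9157) ≈ 0.0605
After 'does not convert': P(A) = 0.35·0.0605 / (0.35·0.0605 + 0.5·0.9395) ≈ 0.0431

0.043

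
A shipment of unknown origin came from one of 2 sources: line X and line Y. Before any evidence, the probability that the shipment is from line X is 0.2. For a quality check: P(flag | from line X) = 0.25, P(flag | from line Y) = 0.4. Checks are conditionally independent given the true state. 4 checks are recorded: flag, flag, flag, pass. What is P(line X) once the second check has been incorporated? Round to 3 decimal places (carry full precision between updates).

Apply Bayes' rule sequentially, carrying P(line X) forward.
After 'flag': P(line X) = 0.25·0.2000 / (0.25·0.2000 + 0.4·0.8000) ≈ 0.1351
After 'flag': P(line X) = 0.25·0.1351 / (0.25·0.1351 + 0.4·0.8649) ≈ 0.0890

0.089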